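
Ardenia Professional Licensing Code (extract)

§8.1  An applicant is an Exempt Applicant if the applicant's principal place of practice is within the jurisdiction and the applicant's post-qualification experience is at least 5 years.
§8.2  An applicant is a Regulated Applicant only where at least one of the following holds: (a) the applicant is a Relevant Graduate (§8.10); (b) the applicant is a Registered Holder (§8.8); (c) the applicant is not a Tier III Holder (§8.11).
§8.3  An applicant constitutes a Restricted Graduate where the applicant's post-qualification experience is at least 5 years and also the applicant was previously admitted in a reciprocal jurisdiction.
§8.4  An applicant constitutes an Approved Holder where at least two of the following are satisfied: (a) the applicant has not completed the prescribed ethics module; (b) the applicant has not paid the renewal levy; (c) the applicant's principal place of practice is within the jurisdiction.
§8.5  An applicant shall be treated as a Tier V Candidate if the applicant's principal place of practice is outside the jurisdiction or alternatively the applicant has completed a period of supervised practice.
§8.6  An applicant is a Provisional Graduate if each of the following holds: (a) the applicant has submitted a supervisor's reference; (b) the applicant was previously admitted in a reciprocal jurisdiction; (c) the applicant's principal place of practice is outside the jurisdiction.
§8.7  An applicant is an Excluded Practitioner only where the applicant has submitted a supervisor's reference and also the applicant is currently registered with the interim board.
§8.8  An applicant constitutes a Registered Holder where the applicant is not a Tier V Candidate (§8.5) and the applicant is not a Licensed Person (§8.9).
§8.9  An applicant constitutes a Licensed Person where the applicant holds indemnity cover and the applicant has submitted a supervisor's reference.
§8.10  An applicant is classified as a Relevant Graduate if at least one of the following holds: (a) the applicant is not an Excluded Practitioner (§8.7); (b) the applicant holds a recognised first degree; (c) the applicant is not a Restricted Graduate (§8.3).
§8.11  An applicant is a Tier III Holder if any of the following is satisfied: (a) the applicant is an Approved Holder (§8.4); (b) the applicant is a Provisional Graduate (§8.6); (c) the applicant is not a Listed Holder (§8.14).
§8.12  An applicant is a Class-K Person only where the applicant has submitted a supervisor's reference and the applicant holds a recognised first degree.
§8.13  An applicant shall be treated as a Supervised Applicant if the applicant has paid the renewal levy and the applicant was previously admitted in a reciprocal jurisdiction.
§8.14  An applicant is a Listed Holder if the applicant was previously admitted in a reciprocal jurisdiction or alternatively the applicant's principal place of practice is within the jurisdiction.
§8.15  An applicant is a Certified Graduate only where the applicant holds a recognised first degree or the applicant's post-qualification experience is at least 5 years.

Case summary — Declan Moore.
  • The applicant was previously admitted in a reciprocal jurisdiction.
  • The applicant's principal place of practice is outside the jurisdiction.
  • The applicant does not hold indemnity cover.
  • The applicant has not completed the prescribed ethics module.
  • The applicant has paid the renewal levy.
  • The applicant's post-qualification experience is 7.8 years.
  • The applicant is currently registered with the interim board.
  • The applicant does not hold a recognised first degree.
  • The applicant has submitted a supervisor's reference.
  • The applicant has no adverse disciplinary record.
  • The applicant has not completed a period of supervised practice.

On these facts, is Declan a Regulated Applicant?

No

Under §8.7: the applicant has submitted a supervisor's reference? yes; and the applicant is currently registered with the interim board? yes. So the applicant is an Excluded Practitioner.
Under §8.3: applicant's post-qualification experience: 7.8 years ≥ 5 years? yes; and the applicant was previously admitted in a reciprocal jurisdiction? yes. So the applicant is a Restricted Graduate.
Under §8.10: not an Excluded Practitioner (§8.7)? no; or the applicant holds a recognised first degree? no; or not a Restricted Graduate (§8.3)? no. So the applicant is not a Relevant Graduate.
Under §8.5: the applicant's principal place of practice is outside the jurisdiction? yes; or the applicant has completed a period of supervised practice? no. So the applicant is a Tier V Candidate.
Under §8.9: the applicant holds indemnity cover? no; and the applicant has submitted a supervisor's reference? yes. So the applicant is not a Licensed Person.
Under §8.8: not a Tier V Candidate (§8.5)? no; and not a Licensed Person (§8.9)? yes. So the applicant is not a Registered Holder.
Under §8.4: the applicant has not completed the prescribed ethics module? yes; the applicant has not paid the renewal levy? no; the applicant's principal place of practice is within the jurisdiction? no — 1 of 3 hold (need ≥2) → not satisfied.
Under §8.6: the applicant has submitted a supervisor's reference? yes; and the applicant was previously admitted in a reciprocal jurisdiction? yes; and the applicant's principal place of practice is outside the jurisdiction? yes. So the applicant is a Provisional Graduate.
Under §8.14: the applicant was previously admitted in a reciprocal jurisdiction? yes; or the applicant's principal place of practice is within the jurisdiction? no. So the applicant is a Listed Holder.
Under §8.11: Approved Holder (§8.4)? no; or Provisional Graduate (§8.6)? yes; or not a Listed Holder (§8.14)? no. So the applicant is a Tier III Holder.
Under §8.2: Relevant Graduate (§8.10)? no; or Registered Holder (§8.8)? no; or not a Tier III Holder (§8.11)? no. So the applicant is not a Regulated Applicant.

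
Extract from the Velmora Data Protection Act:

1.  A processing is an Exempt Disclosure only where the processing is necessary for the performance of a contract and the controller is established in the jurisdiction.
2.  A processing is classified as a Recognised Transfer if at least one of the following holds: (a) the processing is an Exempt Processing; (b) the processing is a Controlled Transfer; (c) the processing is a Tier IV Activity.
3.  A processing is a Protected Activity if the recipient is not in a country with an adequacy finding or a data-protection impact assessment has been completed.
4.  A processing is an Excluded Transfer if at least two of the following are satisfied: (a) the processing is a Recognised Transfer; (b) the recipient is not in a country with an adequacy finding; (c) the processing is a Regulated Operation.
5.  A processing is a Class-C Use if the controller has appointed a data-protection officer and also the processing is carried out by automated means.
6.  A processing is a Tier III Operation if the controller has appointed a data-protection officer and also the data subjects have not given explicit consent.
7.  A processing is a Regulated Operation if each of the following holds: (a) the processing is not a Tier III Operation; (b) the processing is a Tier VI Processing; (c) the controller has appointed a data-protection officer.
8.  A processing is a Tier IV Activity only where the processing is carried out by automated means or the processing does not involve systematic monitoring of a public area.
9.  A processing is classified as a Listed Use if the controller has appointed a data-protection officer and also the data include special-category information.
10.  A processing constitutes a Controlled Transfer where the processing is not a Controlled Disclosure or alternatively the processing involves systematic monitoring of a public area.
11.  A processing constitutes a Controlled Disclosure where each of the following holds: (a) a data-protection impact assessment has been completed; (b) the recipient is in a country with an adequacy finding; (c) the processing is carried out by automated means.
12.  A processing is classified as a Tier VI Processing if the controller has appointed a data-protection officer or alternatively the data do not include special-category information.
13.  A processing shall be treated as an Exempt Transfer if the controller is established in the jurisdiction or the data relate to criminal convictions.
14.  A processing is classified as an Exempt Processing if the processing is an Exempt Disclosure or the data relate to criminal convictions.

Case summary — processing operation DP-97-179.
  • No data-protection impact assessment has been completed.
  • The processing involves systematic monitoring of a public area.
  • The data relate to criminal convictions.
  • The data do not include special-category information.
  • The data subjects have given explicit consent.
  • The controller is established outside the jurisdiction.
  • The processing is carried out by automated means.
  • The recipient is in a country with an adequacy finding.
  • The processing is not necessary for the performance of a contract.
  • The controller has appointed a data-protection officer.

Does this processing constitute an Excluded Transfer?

Under paragraph 1: the processing is necessary for the performance of a contract? no; and the controller is established in the jurisdiction? no. So the processing is not an Exempt Disclosure.
Under paragraph 14: Exempt Disclosure (paragraph 1)? no; or the data relate to criminal convictions? yes. So the processing is an Exempt Processing.
Under paragraph 11: a data-protection impact assessment has been completed? no; and the recipient is in a country with an adequacy finding? yes; and the processing is carried out by automated means? yes. So the processing is not a Controlled Disclosure.
Under paragraph 10: not a Controlled Disclosure (paragraph 11)? yes; or the processing involves systematic monitoring of a public area? yes. So the processing is a Controlled Transfer.
Under paragraph 8: the processing is carried out by automated means? yes; or the processing does not involve systematic monitoring of a public area? no. So the processing is a Tier IV Activity.
Under paragraph 2: Exempt Processing (paragraph 14)? yes; or Controlled Transfer (paragraph 10)? yes; or Tier IV Activity (paragraph 8)? yes. So the processing is a Recognised Transfer.
Under paragraph 6: the controller has appointed a data-protection officer? yes; and the data subjects have not given explicit consent? no. So the processing is not a Tier III Operation.
Under paragraph 12: the controller has appointed a data-protection officer? yes; or the data do not include special-category information? yes. So the processing is a Tier VI Processing.
Under paragraph 7: not a Tier III Operation (paragraph 6)? yes; and Tier VI Processing (paragraph 12)? yes; and the controller has appointed a data-protection officer? yes. So the processing is a Regulated Operation.
Under paragraph 4: Recognised Transfer (paragraph 2)? yes; the recipient is not in a country with an adequacy finding? no; Regulated Operation (paragraph 7)? yes — 2 of 3 hold (need ≥2) → satisfied.

Yes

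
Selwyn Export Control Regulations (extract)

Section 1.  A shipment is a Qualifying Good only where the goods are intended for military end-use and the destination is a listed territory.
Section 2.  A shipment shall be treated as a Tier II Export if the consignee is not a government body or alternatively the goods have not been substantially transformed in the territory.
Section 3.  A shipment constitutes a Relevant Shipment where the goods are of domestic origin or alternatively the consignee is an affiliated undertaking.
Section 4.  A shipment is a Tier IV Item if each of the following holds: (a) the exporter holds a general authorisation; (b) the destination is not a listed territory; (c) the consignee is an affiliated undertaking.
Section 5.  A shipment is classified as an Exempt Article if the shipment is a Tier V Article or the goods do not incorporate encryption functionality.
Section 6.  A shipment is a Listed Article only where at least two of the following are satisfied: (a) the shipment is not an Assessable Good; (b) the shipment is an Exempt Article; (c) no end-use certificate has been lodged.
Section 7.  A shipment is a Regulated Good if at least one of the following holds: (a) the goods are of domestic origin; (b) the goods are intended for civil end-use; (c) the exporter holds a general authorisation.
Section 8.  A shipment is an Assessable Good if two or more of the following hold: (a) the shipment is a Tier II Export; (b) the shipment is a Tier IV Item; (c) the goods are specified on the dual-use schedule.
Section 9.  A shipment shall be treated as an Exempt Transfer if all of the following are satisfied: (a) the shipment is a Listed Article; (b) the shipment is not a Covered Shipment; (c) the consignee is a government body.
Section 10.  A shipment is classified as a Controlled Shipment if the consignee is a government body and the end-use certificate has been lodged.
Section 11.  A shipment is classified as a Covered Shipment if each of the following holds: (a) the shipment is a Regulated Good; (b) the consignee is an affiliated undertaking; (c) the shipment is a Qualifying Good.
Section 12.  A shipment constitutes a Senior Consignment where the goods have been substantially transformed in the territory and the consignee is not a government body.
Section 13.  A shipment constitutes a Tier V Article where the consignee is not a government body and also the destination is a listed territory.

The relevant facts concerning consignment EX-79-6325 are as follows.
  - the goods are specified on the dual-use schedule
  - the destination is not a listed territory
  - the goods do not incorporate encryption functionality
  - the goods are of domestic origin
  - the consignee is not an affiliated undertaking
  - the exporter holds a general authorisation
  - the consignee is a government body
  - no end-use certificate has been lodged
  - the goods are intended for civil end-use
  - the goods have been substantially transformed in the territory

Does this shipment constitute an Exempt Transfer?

Yes

Under section 2: the consignee is not a government body? no; or the goods have not been substantially transformed in the territory? no. So the shipment is not a Tier II Export.
Under section 4: the exporter holds a general authorisation? yes; and the destination is not a listed territory? yes; and the consignee is an affiliated undertaking? no. So the shipment is not a Tier IV Item.
Under section 8: Tier II Export (section 2)? no; Tier IV Item (section 4)? no; the goods are specified on the dual-use schedule? yes — 1 of 3 hold (need ≥2) → not satisfied.
Under section 13: the consignee is not a government body? no; and the destination is a listed territory? no. So the shipment is not a Tier V Article.
Under section 5: Tier V Article (section 13)? no; or the goods do not incorporate encryption functionality? yes. So the shipment is an Exempt Article.
Under section 6: not an Assessable Good (section 8)? yes; Exempt Article (section 5)? yes; no end-use certificate has been lodged? yes — 3 of 3 hold (need ≥2) → satisfied.
Under section 7: the goods are of domestic origin? yes; or the goods are intended for civil end-use? yes; or the exporter holds a general authorisation? yes. So the shipment is a Regulated Good.
Under section 1: the goods are intended for military end-use? no; and the destination is a listed territory? no. So the shipment is not a Qualifying Good.
Under section 11: Regulated Good (section 7)? yes; and the consignee is an affiliated undertaking? no; and Qualifying Good (section 1)? no. So the shipment is not a Covered Shipment.
Under section 9: Listed Article (section 6)? yes; and not a Covered Shipment (section 11)? yes; and the consignee is a government body? yes. So the shipment is an Exempt Transfer.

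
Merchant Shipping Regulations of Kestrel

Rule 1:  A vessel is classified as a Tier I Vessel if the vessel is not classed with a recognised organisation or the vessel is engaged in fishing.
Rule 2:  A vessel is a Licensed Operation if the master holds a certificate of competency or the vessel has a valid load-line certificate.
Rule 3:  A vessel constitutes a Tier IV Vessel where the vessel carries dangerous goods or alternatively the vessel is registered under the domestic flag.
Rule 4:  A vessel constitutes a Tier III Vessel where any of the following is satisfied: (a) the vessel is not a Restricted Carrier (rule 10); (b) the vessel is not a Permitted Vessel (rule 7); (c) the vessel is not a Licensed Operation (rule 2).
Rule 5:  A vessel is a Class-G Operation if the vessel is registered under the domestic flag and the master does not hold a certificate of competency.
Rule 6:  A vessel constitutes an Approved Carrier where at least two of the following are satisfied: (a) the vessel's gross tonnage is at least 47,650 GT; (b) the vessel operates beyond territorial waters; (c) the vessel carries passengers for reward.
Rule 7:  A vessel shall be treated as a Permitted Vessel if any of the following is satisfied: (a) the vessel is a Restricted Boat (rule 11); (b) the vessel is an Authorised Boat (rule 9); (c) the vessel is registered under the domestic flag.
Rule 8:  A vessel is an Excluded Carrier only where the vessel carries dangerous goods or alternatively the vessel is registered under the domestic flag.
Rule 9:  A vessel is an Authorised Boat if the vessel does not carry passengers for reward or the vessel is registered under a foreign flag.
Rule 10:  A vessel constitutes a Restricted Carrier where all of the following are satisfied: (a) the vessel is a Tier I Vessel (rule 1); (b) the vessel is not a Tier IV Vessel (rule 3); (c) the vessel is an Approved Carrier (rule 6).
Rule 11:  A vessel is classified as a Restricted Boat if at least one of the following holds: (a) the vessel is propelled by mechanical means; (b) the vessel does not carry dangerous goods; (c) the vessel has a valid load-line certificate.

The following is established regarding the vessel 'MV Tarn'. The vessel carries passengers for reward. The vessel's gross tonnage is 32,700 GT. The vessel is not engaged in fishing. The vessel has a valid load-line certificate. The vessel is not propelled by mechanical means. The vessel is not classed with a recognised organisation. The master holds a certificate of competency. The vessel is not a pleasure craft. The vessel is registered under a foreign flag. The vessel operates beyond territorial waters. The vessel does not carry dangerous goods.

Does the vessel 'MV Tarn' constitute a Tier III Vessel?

No

rule 1 — Tier I Vessel: [the vessel is not classed with a recognised organisation? yes] OR [the vessel is engaged in fishing? no] → satisfied.
rule 3 — Tier IV Vessel: [the vessel carries dangerous goods? no] OR [the vessel is registered under the domestic flag? no] → not satisfied.
rule 6 — Approved Carrier: vessel's gross tonnage: 32,700 GT ≥ 47,650 GT? no; the vessel operates beyond territorial waters? yes; the vessel carries passengers for reward? yes — 2 of 3 hold (need ≥2) → satisfied.
rule 10 — Restricted Carrier: [Tier I Vessel (rule 1)? yes] AND [not a Tier IV Vessel (rule 3)? yes] AND [Approved Carrier (rule 6)? yes] → satisfied.
rule 11 — Restricted Boat: [the vessel is propelled by mechanical means? no] OR [the vessel does not carry dangerous goods? yes] OR [the vessel has a valid load-line certificate? yes] → satisfied.
rule 9 — Authorised Boat: [the vessel does not carry passengers for reward? no] OR [the vessel is registered under a foreign flag? yes] → satisfied.
rule 7 — Permitted Vessel: [Restricted Boat (rule 11)? yes] OR [Authorised Boat (rule 9)? yes] OR [the vessel is registered under the domestic flag? no] → satisfied.
rule 2 — Licensed Operation: [the master holds a certificate of competency? yes] OR [the vessel has a valid load-line certificate? yes] → satisfied.
rule 4 — Tier III Vessel: [not a Restricted Carrier (rule 10)? no] OR [not a Permitted Vessel (rule 7)? no] OR [not a Licensed Operation (rule 2)? no] → not satisfied.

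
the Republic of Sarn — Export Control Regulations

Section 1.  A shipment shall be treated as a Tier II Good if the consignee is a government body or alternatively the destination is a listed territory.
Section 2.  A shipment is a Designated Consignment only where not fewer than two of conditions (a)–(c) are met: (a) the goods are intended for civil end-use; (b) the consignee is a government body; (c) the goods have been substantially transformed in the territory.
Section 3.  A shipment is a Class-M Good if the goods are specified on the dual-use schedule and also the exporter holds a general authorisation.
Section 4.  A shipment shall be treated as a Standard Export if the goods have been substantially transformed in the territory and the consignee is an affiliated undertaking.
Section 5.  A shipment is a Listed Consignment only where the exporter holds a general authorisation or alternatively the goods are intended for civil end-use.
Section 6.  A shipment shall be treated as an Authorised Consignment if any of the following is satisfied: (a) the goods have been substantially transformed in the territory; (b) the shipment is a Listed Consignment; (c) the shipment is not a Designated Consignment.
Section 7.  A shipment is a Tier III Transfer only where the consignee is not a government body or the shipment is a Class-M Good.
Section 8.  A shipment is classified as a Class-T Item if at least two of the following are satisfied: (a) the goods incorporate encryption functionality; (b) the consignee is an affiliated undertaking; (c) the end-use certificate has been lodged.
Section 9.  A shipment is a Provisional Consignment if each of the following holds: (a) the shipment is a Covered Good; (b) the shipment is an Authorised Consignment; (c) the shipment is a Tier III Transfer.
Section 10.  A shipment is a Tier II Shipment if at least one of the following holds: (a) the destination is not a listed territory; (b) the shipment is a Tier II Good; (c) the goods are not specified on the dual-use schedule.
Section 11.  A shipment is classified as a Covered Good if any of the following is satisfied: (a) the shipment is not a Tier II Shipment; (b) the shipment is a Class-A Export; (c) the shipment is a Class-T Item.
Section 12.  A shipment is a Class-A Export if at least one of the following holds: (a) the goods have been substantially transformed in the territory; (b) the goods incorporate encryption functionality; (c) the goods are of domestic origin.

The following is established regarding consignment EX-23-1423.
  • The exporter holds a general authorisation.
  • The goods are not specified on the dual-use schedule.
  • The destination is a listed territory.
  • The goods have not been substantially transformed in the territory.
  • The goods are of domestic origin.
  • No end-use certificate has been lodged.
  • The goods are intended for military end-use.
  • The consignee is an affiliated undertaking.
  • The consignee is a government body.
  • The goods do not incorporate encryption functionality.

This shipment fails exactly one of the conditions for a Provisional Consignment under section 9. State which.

Tier III Transfer

Under section 1: the consignee is a government body? yes; or the destination is a listed territory? yes. So the shipment is a Tier II Good.
Under section 10: the destination is not a listed territory? no; or Tier II Good (section 1)? yes; or the goods are not specified on the dual-use schedule? yes. So the shipment is a Tier II Shipment.
Under section 12: the goods have been substantially transformed in the territory? no; or the goods incorporate encryption functionality? no; or the goods are of domestic origin? yes. So the shipment is a Class-A Export.
Under section 8: the goods incorporate encryption functionality? no; the consignee is an affiliated undertaking? yes; the end-use certificate has been lodged? no — 1 of 3 hold (need ≥2) → not satisfied.
Under section 11: not a Tier II Shipment (section 10)? no; or Class-A Export (section 12)? yes; or Class-T Item (section 8)? no. So the shipment is a Covered Good.
Under section 5: the exporter holds a general authorisation? yes; or the goods are intended for civil end-use? no. So the shipment is a Listed Consignment.
Under section 2: the goods are intended for civil end-use? no; the consignee is a government body? yes; the goods have been substantially transformed in the territory? no — 1 of 3 hold (need ≥2) → not satisfied.
Under section 6: the goods have been substantially transformed in the territory? no; or Listed Consignment (section 5)? yes; or not a Designated Consignment (section 2)? yes. So the shipment is an Authorised Consignment.
Under section 3: the goods are specified on the dual-use schedule? no; and the exporter holds a general authorisation? yes. So the shipment is not a Class-M Good.
Under section 7: the consignee is not a government body? no; or Class-M Good (section 3)? no. So the shipment is not a Tier III Transfer.
Under section 9: Covered Good (section 11)? yes; and Authorised Consignment (section 6)? yes; and Tier III Transfer (section 7)? no. So the shipment is not a Provisional Consignment.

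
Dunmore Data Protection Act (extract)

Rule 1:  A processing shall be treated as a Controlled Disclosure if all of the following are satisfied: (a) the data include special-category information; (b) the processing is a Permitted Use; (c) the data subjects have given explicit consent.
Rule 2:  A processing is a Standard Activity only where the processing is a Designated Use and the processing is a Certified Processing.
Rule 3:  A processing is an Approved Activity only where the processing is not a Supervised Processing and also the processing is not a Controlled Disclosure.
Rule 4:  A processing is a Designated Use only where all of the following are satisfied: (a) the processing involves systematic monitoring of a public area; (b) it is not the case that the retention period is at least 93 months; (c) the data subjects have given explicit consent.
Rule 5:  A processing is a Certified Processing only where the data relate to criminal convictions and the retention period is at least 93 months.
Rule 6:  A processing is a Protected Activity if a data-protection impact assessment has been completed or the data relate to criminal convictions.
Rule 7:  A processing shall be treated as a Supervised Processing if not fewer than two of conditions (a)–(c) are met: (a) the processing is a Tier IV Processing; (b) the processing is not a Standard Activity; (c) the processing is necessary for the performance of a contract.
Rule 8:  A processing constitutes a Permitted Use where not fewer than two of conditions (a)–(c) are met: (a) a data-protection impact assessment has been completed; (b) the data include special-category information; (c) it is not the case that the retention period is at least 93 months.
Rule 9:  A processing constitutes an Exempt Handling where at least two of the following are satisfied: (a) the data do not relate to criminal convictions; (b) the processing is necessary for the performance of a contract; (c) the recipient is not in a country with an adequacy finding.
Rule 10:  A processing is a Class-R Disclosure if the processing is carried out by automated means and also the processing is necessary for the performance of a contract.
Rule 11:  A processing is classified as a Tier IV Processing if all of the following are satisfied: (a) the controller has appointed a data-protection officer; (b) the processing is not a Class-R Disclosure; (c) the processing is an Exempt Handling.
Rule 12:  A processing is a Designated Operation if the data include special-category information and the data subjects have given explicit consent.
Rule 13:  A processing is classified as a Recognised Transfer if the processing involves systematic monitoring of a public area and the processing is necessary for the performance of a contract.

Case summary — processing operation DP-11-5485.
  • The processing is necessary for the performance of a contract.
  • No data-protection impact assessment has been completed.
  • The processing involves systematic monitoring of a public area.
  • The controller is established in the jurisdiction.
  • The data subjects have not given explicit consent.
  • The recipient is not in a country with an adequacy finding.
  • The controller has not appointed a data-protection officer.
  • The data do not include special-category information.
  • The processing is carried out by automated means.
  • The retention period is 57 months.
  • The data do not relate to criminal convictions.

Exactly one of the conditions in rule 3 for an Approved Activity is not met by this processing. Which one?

Supervised Processing

rule 10 — Class-R Disclosure: [the processing is carried out by automated means? yes] AND [the processing is necessary for the performance of a contract? yes] → satisfied.
rule 9 — Exempt Handling: the data do not relate to criminal convictions? yes; the processing is necessary for the performance of a contract? yes; the recipient is not in a country with an adequacy finding? yes — 3 of 3 hold (need ≥2) → satisfied.
rule 11 — Tier IV Processing: [the controller has appointed a data-protection officer? no] AND [not a Class-R Disclosure (rule 10)? no] AND [Exempt Handling (rule 9)? yes] → not satisfied.
rule 4 — Designated Use: [the processing involves systematic monitoring of a public area? yes] AND [retention period: 57 months ≥ 93 months? no, so negated condition yes] AND [the data subjects have given explicit consent? no] → not satisfied.
rule 5 — Certified Processing: [the data relate to criminal convictions? no] AND [retention period: 57 months ≥ 93 months? no] → not satisfied.
rule 2 — Standard Activity: [Designated Use (rule 4)? no] AND [Certified Processing (rule 5)? no] → not satisfied.
rule 7 — Supervised Processing: Tier IV Processing (rule 11)? no; not a Standard Activity (rule 2)? yes; the processing is necessary for the performance of a contract? yes — 2 of 3 hold (need ≥2) → satisfied.
rule 8 — Permitted Use: a data-protection impact assessment has been completed? no; the data include special-category information? no; retention period: 57 months ≥ 93 months? no, so negated condition yes — 1 of 3 hold (need ≥2) → not satisfied.
rule 1 — Controlled Disclosure: [the data include special-category information? no] AND [Permitted Use (rule 8)? no] AND [the data subjects have given explicit consent? no] → not satisfied.
rule 3 — Approved Activity: [not a Supervised Processing (rule 7)? no] AND [not a Controlled Disclosure (rule 1)? yes] → not satisfied.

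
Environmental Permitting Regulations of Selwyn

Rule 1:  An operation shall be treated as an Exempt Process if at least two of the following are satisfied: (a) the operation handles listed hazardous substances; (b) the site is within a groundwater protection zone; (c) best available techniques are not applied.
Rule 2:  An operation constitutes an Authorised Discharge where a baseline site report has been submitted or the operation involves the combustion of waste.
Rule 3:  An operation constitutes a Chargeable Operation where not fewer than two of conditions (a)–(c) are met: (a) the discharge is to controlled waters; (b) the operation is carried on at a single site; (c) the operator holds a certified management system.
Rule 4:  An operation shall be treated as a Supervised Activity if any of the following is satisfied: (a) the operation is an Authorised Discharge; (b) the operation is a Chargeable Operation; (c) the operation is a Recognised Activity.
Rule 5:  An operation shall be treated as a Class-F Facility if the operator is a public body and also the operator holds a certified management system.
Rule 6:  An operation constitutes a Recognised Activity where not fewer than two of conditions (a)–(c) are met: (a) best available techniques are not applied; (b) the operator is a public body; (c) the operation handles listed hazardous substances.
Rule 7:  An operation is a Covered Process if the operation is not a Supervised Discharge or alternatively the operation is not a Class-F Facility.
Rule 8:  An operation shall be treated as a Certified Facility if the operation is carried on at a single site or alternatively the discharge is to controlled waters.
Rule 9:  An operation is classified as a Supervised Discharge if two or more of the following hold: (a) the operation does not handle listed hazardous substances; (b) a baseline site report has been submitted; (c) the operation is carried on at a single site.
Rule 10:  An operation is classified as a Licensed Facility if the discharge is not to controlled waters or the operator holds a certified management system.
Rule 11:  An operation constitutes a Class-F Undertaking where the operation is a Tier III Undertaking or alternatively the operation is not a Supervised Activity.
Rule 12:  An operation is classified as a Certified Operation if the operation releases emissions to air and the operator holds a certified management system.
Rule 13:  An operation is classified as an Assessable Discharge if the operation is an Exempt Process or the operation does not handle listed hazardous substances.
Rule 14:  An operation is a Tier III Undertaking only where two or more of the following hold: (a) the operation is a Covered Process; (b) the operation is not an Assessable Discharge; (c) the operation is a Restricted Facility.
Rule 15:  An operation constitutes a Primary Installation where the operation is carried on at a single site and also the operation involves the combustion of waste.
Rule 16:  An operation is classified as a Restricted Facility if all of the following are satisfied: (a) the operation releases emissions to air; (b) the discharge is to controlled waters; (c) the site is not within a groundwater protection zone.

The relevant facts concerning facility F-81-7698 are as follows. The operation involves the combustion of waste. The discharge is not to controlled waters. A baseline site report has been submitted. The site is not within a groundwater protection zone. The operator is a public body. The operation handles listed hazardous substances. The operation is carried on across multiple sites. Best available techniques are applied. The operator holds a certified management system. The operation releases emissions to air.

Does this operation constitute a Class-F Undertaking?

rule 9 — Supervised Discharge: the operation does not handle listed hazardous substances? no; a baseline site report has been submitted? yes; the operation is carried on at a single site? no — 1 of 3 hold (need ≥2) → not satisfied.
rule 5 — Class-F Facility: [the operator is a public body? yes] AND [the operator holds a certified management system? yes] → satisfied.
rule 7 — Covered Process: [not a Supervised Discharge (rule 9)? yes] OR [not a Class-F Facility (rule 5)? no] → satisfied.
rule 1 — Exempt Process: the operation handles listed hazardous substances? yes; the site is within a groundwater protection zone? no; best available techniques are not applied? no — 1 of 3 hold (need ≥2) → not satisfied.
rule 13 — Assessable Discharge: [Exempt Process (rule 1)? no] OR [the operation does not handle listed hazardous substances? no] → not satisfied.
rule 16 — Restricted Facility: [the operation releases emissions to air? yes] AND [the discharge is to controlled waters? no] AND [the site is not within a groundwater protection zone? yes] → not satisfied.
rule 14 — Tier III Undertaking: Covered Process (rule 7)? yes; not an Assessable Discharge (rule 13)? yes; Restricted Facility (rule 16)? no — 2 of 3 hold (need ≥2) → satisfied.
rule 2 — Authorised Discharge: [a baseline site report has been submitted? yes] OR [the operation involves the combustion of waste? yes] → satisfied.
rule 3 — Chargeable Operation: the discharge is to controlled waters? no; the operation is carried on at a single site? no; the operator holds a certified management system? yes — 1 of 3 hold (need ≥2) → not satisfied.
rule 6 — Recognised Activity: best available techniques are not applied? no; the operator is a public body? yes; the operation handles listed hazardous substances? yes — 2 of 3 hold (need ≥2) → satisfied.
rule 4 — Supervised Activity: [Authorised Discharge (rule 2)? yes] OR [Chargeable Operation (rule 3)? no] OR [Recognised Activity (rule 6)? yes] → satisfied.
rule 11 — Class-F Undertaking: [Tier III Undertaking (rule 14)? yes] OR [not a Supervised Activity (rule 4)? no] → satisfied.

Yes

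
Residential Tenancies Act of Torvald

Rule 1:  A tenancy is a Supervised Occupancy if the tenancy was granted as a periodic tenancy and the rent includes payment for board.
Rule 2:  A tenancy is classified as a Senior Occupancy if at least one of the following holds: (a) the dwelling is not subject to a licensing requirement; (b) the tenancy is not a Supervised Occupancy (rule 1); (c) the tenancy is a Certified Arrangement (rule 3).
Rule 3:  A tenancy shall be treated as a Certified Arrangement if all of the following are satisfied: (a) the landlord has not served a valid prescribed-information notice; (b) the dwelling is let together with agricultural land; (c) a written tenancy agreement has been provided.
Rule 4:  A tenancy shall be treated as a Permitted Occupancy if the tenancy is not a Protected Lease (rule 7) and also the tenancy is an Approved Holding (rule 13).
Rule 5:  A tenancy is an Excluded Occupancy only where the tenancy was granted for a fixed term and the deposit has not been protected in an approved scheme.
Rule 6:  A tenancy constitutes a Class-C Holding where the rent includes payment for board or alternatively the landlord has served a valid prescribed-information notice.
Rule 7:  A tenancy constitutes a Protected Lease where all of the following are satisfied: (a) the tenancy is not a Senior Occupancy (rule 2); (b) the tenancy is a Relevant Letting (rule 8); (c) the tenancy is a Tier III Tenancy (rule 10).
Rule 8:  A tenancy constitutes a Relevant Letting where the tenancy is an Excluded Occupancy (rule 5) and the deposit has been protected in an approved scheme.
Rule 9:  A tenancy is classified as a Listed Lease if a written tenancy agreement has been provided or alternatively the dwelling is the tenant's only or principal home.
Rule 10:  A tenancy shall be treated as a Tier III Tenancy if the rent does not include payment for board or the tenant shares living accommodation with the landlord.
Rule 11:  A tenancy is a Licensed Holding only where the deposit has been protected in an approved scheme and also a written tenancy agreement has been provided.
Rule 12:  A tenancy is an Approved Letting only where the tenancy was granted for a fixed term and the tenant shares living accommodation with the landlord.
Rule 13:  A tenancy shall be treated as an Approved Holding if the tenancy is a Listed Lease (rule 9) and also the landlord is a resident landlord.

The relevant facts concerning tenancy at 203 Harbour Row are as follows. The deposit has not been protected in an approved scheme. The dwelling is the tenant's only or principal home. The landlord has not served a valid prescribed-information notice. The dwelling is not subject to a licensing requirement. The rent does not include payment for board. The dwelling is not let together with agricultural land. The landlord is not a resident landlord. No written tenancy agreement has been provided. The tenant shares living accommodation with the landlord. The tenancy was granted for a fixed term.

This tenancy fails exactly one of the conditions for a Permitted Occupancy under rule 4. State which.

rule 1 — Supervised Occupancy: [the tenancy was granted as a periodic tenancy? no] AND [the rent includes payment for board? no] → not satisfied.
rule 3 — Certified Arrangement: [the landlord has not served a valid prescribed-information notice? yes] AND [the dwelling is let together with agricultural land? no] AND [a written tenancy agreement has been provided? no] → not satisfied.
rule 2 — Senior Occupancy: [the dwelling is not subject to a licensing requirement? yes] OR [not a Supervised Occupancy (rule 1)? yes] OR [Certified Arrangement (rule 3)? no] → satisfied.
rule 5 — Excluded Occupancy: [the tenancy was granted for a fixed term? yes] AND [the deposit has not been protected in an approved scheme? yes] → satisfied.
rule 8 — Relevant Letting: [Excluded Occupancy (rule 5)? yes] AND [the deposit has been protected in an approved scheme? no] → not satisfied.
rule 10 — Tier III Tenancy: [the rent does not include payment for board? yes] OR [the tenant shares living accommodation with the landlord? yes] → satisfied.
rule 7 — Protected Lease: [not a Senior Occupancy (rule 2)? no] AND [Relevant Letting (rule 8)? no] AND [Tier III Tenancy (rule 10)? yes] → not satisfied.
rule 9 — Listed Lease: [a written tenancy agreement has been provided? no] OR [the dwelling is the tenant's only or principal home? yes] → satisfied.
rule 13 — Approved Holding: [Listed Lease (rule 9)? yes] AND [the landlord is a resident landlord? no] → not satisfied.
rule 4 — Permitted Occupancy: [not a Protected Lease (rule 7)? yes] AND [Approved Holding (rule 13)? no] → not satisfied.

Approved Holding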